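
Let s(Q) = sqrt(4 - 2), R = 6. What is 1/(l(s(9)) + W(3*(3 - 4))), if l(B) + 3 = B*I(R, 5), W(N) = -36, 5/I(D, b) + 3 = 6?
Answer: -351/13639 - 15*sqrt(2)/13639 ≈ -0.027290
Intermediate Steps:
I(D, b) = 5/3 (I(D, b) = 5/(-3 + 6) = 5/3)
s(Q) = sqrt(2)
l(B) = -3 + 5*B/3 (l(B) = -3 + B*(5/3) = -3 + 5*B/3)
1/(l(s(9)) + W(3*(3 - 4))) = 1/((-3 + 5*sqrt(2)/3) - 36) = 1/(-39 + 5*sqrt(2)/3)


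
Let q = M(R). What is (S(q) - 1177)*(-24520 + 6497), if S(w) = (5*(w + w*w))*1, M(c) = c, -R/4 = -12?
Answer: -190737409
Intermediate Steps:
R = 48 (R = -4*(-12) = 48)
q = 48
S(w) = 5*w + 5*w² (S(w) = (5*(w + w²))*1 = (5*w + 5*w²)*1 = 5*w + 5*w²)
(S(q) - 1177)*(-24520 + 6497) = (5*48*(1 + 48) - 1177)*(-24520 + 6497) = (5*48*49 - 1177)*(-18023) = (11760 - 1177)*(-18023) = 10583*(-18023) = -190737409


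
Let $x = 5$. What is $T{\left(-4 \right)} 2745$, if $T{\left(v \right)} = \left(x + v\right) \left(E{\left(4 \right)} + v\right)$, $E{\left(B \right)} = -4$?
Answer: $-21960$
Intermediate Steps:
$T{\left(v \right)} = \left(-4 + v\right) \left(5 + v\right)$ ($T{\left(v \right)} = \left(5 + v\right) \left(-4 + v\right) = \left(-4 + v\right) \left(5 + v\right)$)
$T{\left(-4 \right)} 2745 = \left(-20 - 4 + \left(-4\right)^{2}\right) 2745 = \left(-20 - 4 + 16\right) 2745 = \left(-8\right) 2745 = -21960$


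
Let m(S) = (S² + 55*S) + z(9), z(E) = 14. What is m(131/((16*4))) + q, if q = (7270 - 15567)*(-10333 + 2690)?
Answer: 259744160841/4096 ≈ 6.3414e+7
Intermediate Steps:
q = 63413971 (q = -8297*(-7643) = 63413971)
m(S) = 14 + S² + 55*S (m(S) = (S² + 55*S) + 14 = 14 + S² + 55*S)
m(131/((16*4))) + q = (14 + (131/((16*4)))² + 55*(131/((16*4)))) + 63413971 = (14 + (131/64)² + 55*(131/64)) + 63413971 = (14 + 17161/4096 + 7205/64) + 63413971 = 535625/4096 + 63413971 = 259744160841/4096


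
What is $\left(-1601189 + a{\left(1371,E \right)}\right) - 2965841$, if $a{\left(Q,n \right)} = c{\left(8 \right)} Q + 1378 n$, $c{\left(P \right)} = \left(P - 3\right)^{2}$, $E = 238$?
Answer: $-4204791$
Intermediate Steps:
$c{\left(P \right)} = \left(-3 + P\right)^{2}$
$a{\left(Q,n \right)} = 25 Q + 1378 n$ ($a{\left(Q,n \right)} = \left(-3 + 8\right)^{2} Q + 1378 n = 5^{2} Q + 1378 n = 25 Q + 1378 n$)
$\left(-1601189 + a{\left(1371,E \right)}\right) - 2965841 = \left(-1601189 + \left(25 \cdot 1371 + 1378 \cdot 238\right)\right) - 2965841 = \left(-1601189 + \left(34275 + 327964\right)\right) - 2965841 = \left(-1601189 + 362239\right) - 2965841 = -1238950 - 2965841 = -4204791$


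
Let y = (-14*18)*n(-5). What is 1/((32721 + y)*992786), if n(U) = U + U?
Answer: 1/34986771426 ≈ 2.8582e-11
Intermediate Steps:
n(U) = 2*U
y = 2520 (y = (-14*18)*(2*(-5)) = -252*(-10) = 2520)
1/((32721 + y)*992786) = 1/((32721 + 2520)*992786) = (1/992786)/35241 = (1/35241)*(1/992786) = 1/34986771426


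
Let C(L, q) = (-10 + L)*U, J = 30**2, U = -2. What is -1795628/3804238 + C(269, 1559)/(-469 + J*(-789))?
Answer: -636973498524/1351586795711 ≈ -0.47128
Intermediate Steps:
J = 900
C(L, q) = 20 - 2*L (C(L, q) = (-10 + L)*(-2) = 20 - 2*L)
-1795628/3804238 + C(269, 1559)/(-469 + J*(-789)) = -1795628/3804238 + (20 - 2*269)/(-469 + 900*(-789)) = -1795628*1/3804238 + (20 - 538)/(-469 - 710100) = -897814/1902119 - 518/(-710569) = -897814/1902119 - 518*(-1/710569) = -897814/1902119 + 518/710569 = -636973498524/1351586795711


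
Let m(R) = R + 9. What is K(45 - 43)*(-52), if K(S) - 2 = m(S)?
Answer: -676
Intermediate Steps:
m(R) = 9 + R
K(S) = 11 + S (K(S) = 2 + (9 + S) = 11 + S)
K(45 - 43)*(-52) = (11 + (45 - 43))*(-52) = (11 + 2)*(-52) = 13*(-52) = -676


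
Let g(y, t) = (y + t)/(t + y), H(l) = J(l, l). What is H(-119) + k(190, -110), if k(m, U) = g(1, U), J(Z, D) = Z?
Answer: -118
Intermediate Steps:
H(l) = l
g(y, t) = 1 (g(y, t) = (t + y)/(t + y) = 1)
k(m, U) = 1
H(-119) + k(190, -110) = -119 + 1 = -118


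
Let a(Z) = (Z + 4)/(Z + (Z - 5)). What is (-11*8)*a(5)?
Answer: -792/5 ≈ -158.40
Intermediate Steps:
a(Z) = (4 + Z)/(-5 + 2*Z) (a(Z) = (4 + Z)/(Z + (-5 + Z)) = (4 + Z)/(-5 + 2*Z))
(-11*8)*a(5) = (-11*8)*((4 + 5)/(-5 + 2*5)) = -88*9/(-5 + 10) = -88*9/5 = -792/5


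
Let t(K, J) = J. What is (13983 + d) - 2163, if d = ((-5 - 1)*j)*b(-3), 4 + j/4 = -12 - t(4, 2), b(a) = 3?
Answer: 13116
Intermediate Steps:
j = -72 (j = -16 + 4*(-12 - 1*2) = -16 + 4*(-12 - 2) = -16 + 4*(-14) = -16 - 56 = -72)
d = 1296 (d = ((-5 - 1)*(-72))*3 = -6*(-72)*3 = 432*3 = 1296)
(13983 + d) - 2163 = (13983 + 1296) - 2163 = 15279 - 2163 = 13116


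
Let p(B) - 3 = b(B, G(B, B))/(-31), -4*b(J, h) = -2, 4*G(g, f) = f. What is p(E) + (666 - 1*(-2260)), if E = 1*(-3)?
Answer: 181597/62 ≈ 2929.0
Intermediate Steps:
G(g, f) = f/4
b(J, h) = ½ (b(J, h) = -¼*(-2) = ½)
E = -3
p(B) = 185/62 (p(B) = 3 + (½)/(-31) = 3 + (½)*(-1/31) = 3 - 1/62 = 185/62)
p(E) + (666 - 1*(-2260)) = 185/62 + (666 - 1*(-2260)) = 185/62 + (666 + 2260) = 185/62 + 2926 = 181597/62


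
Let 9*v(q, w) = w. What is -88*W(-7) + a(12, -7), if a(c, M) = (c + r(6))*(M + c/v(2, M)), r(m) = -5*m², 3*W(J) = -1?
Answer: 11392/3 ≈ 3797.3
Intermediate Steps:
W(J) = -⅓ (W(J) = (⅓)*(-1) = -⅓)
v(q, w) = w/9
a(c, M) = (-180 + c)*(M + 9*c/M) (a(c, M) = (c - 5*6²)*(M + c/((M/9))) = (c - 5*36)*(M + c*(9/M)) = (c - 180)*(M + 9*c/M) = (-180 + c)*(M + 9*c/M))
-88*W(-7) + a(12, -7) = -88*(-⅓) + (-1620*12 + 9*12² + (-7)²*(-180 + 12))/(-7) = 88/3 - (-19440 + 9*144 + 49*(-168))/7 = 88/3 - (-19440 + 1296 - 8232)/7 = 88/3 - ⅐*(-26376) = 88/3 + 3768 = 11392/3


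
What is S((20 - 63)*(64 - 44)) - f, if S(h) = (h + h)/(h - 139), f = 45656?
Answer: -45608624/999 ≈ -45654.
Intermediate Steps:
S(h) = 2*h/(-139 + h) (S(h) = (2*h)/(-139 + h) = 2*h/(-139 + h))
S((20 - 63)*(64 - 44)) - f = 2*((20 - 63)*(64 - 44))/(-139 + (20 - 63)*(64 - 44)) - 1*45656 = 2*(-43*20)/(-139 - 43*20) - 45656 = 2*(-860)/(-139 - 860) - 45656 = 2*(-860)/(-999) - 45656 = 2*(-860)*(-1/999) - 45656 = 1720/999 - 45656 = -45608624/999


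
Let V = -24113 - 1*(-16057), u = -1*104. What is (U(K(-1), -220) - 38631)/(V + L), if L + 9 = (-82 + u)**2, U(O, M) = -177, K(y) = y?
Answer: -38808/26531 ≈ -1.4627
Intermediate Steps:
u = -104
V = -8056 (V = -24113 + 16057 = -8056)
L = 34587 (L = -9 + (-82 - 104)**2 = -9 + (-186)**2 = -9 + 34596 = 34587)
(U(K(-1), -220) - 38631)/(V + L) = (-177 - 38631)/(-8056 + 34587) = -38808/26531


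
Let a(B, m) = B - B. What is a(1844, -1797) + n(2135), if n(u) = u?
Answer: 2135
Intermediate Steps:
a(B, m) = 0
a(1844, -1797) + n(2135) = 0 + 2135 = 2135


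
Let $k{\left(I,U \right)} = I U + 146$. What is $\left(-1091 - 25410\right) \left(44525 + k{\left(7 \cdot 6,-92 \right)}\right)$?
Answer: $-1081426307$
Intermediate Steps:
$k{\left(I,U \right)} = 146 + I U$
$\left(-1091 - 25410\right) \left(44525 + k{\left(7 \cdot 6,-92 \right)}\right) = \left(-1091 - 25410\right) \left(44525 + \left(146 + 7 \cdot 6 \left(-92\right)\right)\right) = - 26501 \left(44525 + \left(146 + 42 \left(-92\right)\right)\right) = - 26501 \left(44525 + \left(146 - 3864\right)\right) = - 26501 \left(44525 - 3718\right) = \left(-26501\right) 40807 = -1081426307$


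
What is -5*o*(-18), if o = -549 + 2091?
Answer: 138780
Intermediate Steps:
o = 1542
-5*o*(-18) = -5*1542*(-18) = -7710*(-18) = 138780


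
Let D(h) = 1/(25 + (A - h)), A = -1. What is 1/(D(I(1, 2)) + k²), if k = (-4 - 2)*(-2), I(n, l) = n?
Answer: 23/3313 ≈ 0.0069423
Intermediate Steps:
k = 12 (k = -6*(-2) = 12)
D(h) = 1/(24 - h) (D(h) = 1/(25 + (-1 - h)) = 1/(24 - h))
1/(D(I(1, 2)) + k²) = 1/(-1/(-24 + 1) + 12²) = 1/(-1/(-23) + 144) = 1/(-1*(-1/23) + 144) = 1/(1/23 + 144) = 1/(3313/23) = 23/3313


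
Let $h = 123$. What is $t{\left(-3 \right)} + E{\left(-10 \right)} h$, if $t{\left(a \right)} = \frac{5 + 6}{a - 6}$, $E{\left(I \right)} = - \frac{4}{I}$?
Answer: $\frac{2159}{45} \approx 47.978$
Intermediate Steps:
$t{\left(a \right)} = \frac{11}{-6 + a}$
$t{\left(-3 \right)} + E{\left(-10 \right)} h = \frac{11}{-6 - 3} + - \frac{4}{-10} \cdot 123 = \frac{11}{-9} + \left(-4\right) \left(- \frac{1}{10}\right) 123 = 11 \left(- \frac{1}{9}\right) + \frac{2}{5} \cdot 123 = - \frac{11}{9} + \frac{246}{5} = \frac{2159}{45}$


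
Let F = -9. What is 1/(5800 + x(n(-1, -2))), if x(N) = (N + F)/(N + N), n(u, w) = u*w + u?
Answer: 1/5796 ≈ 0.00017253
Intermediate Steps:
n(u, w) = u + u*w
x(N) = (-9 + N)/(2*N) (x(N) = (N - 9)/(N + N) = (-9 + N)/((2*N)) = (-9 + N)*(1/(2*N)) = (-9 + N)/(2*N))
1/(5800 + x(n(-1, -2))) = 1/(5800 + (-9 - (1 - 2))/(2*((-(1 - 2))))) = 1/(5800 + (-9 - 1*(-1))/(2*((-1*(-1))))) = 1/(5800 + (½)*(-9 + 1)/1) = 1/(5800 + (½)*1*(-8)) = 1/(5800 - 4) = 1/5796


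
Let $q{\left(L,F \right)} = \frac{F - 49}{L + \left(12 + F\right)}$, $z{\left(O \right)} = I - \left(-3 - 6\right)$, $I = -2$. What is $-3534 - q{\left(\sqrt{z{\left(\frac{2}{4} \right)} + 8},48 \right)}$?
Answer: $- \frac{844622}{239} - \frac{\sqrt{15}}{3585} \approx -3534.0$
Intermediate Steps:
$z{\left(O \right)} = 7$ ($z{\left(O \right)} = -2 - \left(-3 - 6\right) = -2 - -9 = -2 + 9 = 7$)
$q{\left(L,F \right)} = \frac{-49 + F}{12 + F + L}$
$-3534 - q{\left(\sqrt{z{\left(\frac{2}{4} \right)} + 8},48 \right)} = -3534 - \frac{-49 + 48}{12 + 48 + \sqrt{7 + 8}} = -3534 - \frac{1}{12 + 48 + \sqrt{15}} \left(-1\right) = -3534 - \frac{1}{60 + \sqrt{15}} \left(-1\right) = -3534 - - \frac{1}{60 + \sqrt{15}} = -3534 + \frac{1}{60 + \sqrt{15}}$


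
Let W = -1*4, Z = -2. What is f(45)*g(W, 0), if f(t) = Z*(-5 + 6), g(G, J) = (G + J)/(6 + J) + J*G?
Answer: 4/3 ≈ 1.3333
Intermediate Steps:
W = -4
g(G, J) = G*J + (G + J)/(6 + J) (g(G, J) = (G + J)/(6 + J) + G*J = G*J + (G + J)/(6 + J))
f(t) = -2 (f(t) = -2*(-5 + 6) = -2*1 = -2)
f(45)*g(W, 0) = -2*(-4 + 0 - 4*0² + 6*(-4)*0)/(6 + 0) = -2*(-4 + 0 - 4*0 + 0)/6 = -(-4 + 0 + 0 + 0)/3 = -(-4)/3 = -2*(-⅔) = 4/3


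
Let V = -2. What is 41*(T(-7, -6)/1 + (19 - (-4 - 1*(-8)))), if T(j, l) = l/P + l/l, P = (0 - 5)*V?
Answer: 3157/5 ≈ 631.40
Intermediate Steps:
P = 10 (P = (0 - 5)*(-2) = -5*(-2) = 10)
T(j, l) = 1 + l/10 (T(j, l) = l/10 + l/l = l*(⅒) + 1 = l/10 + 1 = 1 + l/10)
41*(T(-7, -6)/1 + (19 - (-4 - 1*(-8)))) = 41*((1 + (⅒)*(-6))/1 + (19 - (-4 - 1*(-8)))) = 41*((1 - ⅗)*1 + (19 - (-4 + 8))) = 41*((⅖)*1 + (19 - 1*4)) = 41*(⅖ + (19 - 4)) = 41*(⅖ + 15) = 41*(77/5) = 3157/5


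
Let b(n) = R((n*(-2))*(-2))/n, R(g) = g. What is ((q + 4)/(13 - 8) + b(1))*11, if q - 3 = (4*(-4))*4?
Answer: -407/5 ≈ -81.400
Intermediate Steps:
q = -61 (q = 3 + (4*(-4))*4 = 3 - 16*4 = 3 - 64 = -61)
b(n) = 4 (b(n) = ((n*(-2))*(-2))/n = (-2*n*(-2))/n = (4*n)/n = 4)
((q + 4)/(13 - 8) + b(1))*11 = ((-61 + 4)/(13 - 8) + 4)*11 = (-57/5 + 4)*11 = -37/5*11 = -407/5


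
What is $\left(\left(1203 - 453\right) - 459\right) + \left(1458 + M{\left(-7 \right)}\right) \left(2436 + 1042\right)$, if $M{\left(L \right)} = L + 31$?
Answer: $5154687$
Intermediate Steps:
$M{\left(L \right)} = 31 + L$
$\left(\left(1203 - 453\right) - 459\right) + \left(1458 + M{\left(-7 \right)}\right) \left(2436 + 1042\right) = \left(\left(1203 - 453\right) - 459\right) + \left(1458 + \left(31 - 7\right)\right) \left(2436 + 1042\right) = \left(750 - 459\right) + \left(1458 + 24\right) 3478 = 291 + 1482 \cdot 3478 = 291 + 5154396 = 5154687$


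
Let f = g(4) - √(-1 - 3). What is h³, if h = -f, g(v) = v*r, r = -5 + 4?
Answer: 16 + 88*I ≈ 16.0 + 88.0*I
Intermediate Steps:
r = -1
g(v) = -v (g(v) = v*(-1) = -v)
f = -4 - 2*I (f = -1*4 - √(-1 - 3) = -4 - √(-4) = -4 - 2*I ≈ -4.0 - 2.0*I)
h = 4 + 2*I (h = -(-4 - 2*I) = 4 + 2*I ≈ 4.0 + 2.0*I)
h³ = (4 + 2*I)³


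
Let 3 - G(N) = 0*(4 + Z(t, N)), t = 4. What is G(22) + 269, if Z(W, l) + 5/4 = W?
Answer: 272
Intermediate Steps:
Z(W, l) = -5/4 + W
G(N) = 3 (G(N) = 3 - 0*(4 + (-5/4 + 4)) = 3 - 0*(4 + 11/4) = 3 - 0*27/4 = 3 - 1*0 = 3 + 0 = 3)
G(22) + 269 = 3 + 269 = 272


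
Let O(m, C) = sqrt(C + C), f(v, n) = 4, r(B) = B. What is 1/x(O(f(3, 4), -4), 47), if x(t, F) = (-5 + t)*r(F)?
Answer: -5/1551 - 2*I*sqrt(2)/1551 ≈ -0.0032237 - 0.0018236*I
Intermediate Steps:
O(m, C) = sqrt(2)*sqrt(C) (O(m, C) = sqrt(2*C) = sqrt(2)*sqrt(C))
x(t, F) = F*(-5 + t) (x(t, F) = (-5 + t)*F = F*(-5 + t))
1/x(O(f(3, 4), -4), 47) = 1/(47*(-5 + sqrt(2)*sqrt(-4))) = 1/(47*(-5 + sqrt(2)*(2*I))) = 1/(47*(-5 + 2*I*sqrt(2))) = 1/(-235 + 94*I*sqrt(2))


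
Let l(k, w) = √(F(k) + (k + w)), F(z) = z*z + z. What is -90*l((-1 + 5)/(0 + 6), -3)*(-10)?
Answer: 300*I*√11 ≈ 994.99*I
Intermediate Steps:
F(z) = z + z² (F(z) = z² + z = z + z²)
l(k, w) = √(k + w + k*(1 + k)) (l(k, w) = √(k*(1 + k) + (k + w)) = √(k + w + k*(1 + k)))
-90*l((-1 + 5)/(0 + 6), -3)*(-10) = -90*√((-1 + 5)/(0 + 6) - 3 + ((-1 + 5)/(0 + 6))*(1 + (-1 + 5)/(0 + 6)))*(-10) = -90*√(4/6 - 3 + (4/6)*(1 + 4/6))*(-10) = -90*√(4*(⅙) - 3 + (4*(⅙))*(1 + 4*(⅙)))*(-10) = -90*√(⅔ - 3 + 2*(1 + ⅔)/3)*(-10) = -90*√(⅔ - 3 + (⅔)*(5/3))*(-10) = -90*√(⅔ - 3 + 10/9)*(-10) = -30*I*√11*(-10) = 300*I*√11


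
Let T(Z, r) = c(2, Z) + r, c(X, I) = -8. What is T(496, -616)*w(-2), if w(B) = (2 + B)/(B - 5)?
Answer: 0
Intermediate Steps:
w(B) = (2 + B)/(-5 + B)
T(Z, r) = -8 + r
T(496, -616)*w(-2) = (-8 - 616)*((2 - 2)/(-5 - 2)) = -624*0/(-7) = -(-624)*0/7 = -624*0 = 0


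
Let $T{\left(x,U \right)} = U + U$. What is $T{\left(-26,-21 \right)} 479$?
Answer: $-20118$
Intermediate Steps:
$T{\left(x,U \right)} = 2 U$
$T{\left(-26,-21 \right)} 479 = 2 \left(-21\right) 479 = \left(-42\right) 479 = -20118$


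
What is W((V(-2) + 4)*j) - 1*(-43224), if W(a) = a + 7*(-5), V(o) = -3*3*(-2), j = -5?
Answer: 43079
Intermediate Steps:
V(o) = 18 (V(o) = -9*(-2) = 18)
W(a) = -35 + a (W(a) = a - 35 = -35 + a)
W((V(-2) + 4)*j) - 1*(-43224) = (-35 + (18 + 4)*(-5)) - 1*(-43224) = (-35 + 22*(-5)) + 43224 = (-35 - 110) + 43224 = -145 + 43224 = 43079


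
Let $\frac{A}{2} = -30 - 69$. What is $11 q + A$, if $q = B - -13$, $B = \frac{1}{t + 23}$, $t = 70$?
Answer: $- \frac{5104}{93} \approx -54.882$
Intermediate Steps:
$A = -198$ ($A = 2 \left(-30 - 69\right) = 2 \left(-99\right) = -198$)
$B = \frac{1}{93}$ ($B = \frac{1}{70 + 23} = \frac{1}{93} \approx 0.010753$)
$q = \frac{1210}{93}$ ($q = \frac{1}{93} - -13 = \frac{1}{93} + 13 = \frac{1210}{93} \approx 13.011$)
$11 q + A = 11 \cdot \frac{1210}{93} - 198 = \frac{13310}{93} - 198 = - \frac{5104}{93}$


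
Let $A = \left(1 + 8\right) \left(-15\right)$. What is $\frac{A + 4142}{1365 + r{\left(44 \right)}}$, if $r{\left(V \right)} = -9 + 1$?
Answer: $\frac{4007}{1357} \approx 2.9528$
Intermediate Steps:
$r{\left(V \right)} = -8$
$A = -135$ ($A = 9 \left(-15\right) = -135$)
$\frac{A + 4142}{1365 + r{\left(44 \right)}} = \frac{-135 + 4142}{1365 - 8} = \frac{4007}{1357}$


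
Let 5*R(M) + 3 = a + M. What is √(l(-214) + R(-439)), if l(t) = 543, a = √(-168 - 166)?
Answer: √(11365 + 5*I*√334)/5 ≈ 21.322 + 0.085715*I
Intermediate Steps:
a = I*√334 (a = √(-334) = I*√334 ≈ 18.276*I)
R(M) = -⅗ + M/5 + I*√334/5 (R(M) = -⅗ + (I*√334 + M)/5 = -⅗ + (M + I*√334)/5 = -⅗ + (M/5 + I*√334/5) = -⅗ + M/5 + I*√334/5)
√(l(-214) + R(-439)) = √(543 + (-⅗ + (⅕)*(-439) + I*√334/5)) = √(543 + (-⅗ - 439/5 + I*√334/5)) = √(543 + (-442/5 + I*√334/5)) = √(2273/5 + I*√334/5)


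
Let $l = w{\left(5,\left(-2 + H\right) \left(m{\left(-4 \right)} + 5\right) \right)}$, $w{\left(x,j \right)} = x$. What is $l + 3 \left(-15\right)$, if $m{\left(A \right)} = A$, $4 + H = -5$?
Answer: $-40$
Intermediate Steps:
$H = -9$ ($H = -4 - 5 = -9$)
$l = 5$
$l + 3 \left(-15\right) = 5 + 3 \left(-15\right) = 5 - 45 = -40$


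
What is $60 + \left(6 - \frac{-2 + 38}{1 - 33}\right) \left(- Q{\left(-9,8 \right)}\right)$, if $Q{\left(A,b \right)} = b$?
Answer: $3$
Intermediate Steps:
$60 + \left(6 - \frac{-2 + 38}{1 - 33}\right) \left(- Q{\left(-9,8 \right)}\right) = 60 + \left(6 - \frac{-2 + 38}{1 - 33}\right) \left(\left(-1\right) 8\right) = 60 + \left(6 - \frac{36}{-32}\right) \left(-8\right) = 60 + \left(6 - 36 \left(- \frac{1}{32}\right)\right) \left(-8\right) = 60 + \left(6 - - \frac{9}{8}\right) \left(-8\right) = 60 + \left(6 + \frac{9}{8}\right) \left(-8\right) = 60 + \frac{57}{8} \left(-8\right) = 60 - 57 = 3$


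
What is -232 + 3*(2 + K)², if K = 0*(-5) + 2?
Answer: -184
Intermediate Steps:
K = 2 (K = 0 + 2 = 2)
-232 + 3*(2 + K)² = -232 + 3*(2 + 2)² = -232 + 3*4² = -232 + 3*16 = -232 + 48 = -184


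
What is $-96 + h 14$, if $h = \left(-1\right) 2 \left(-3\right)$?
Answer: $-12$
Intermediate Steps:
$h = 6$ ($h = \left(-2\right) \left(-3\right) = 6$)
$-96 + h 14 = -96 + 6 \cdot 14 = -96 + 84 = -12$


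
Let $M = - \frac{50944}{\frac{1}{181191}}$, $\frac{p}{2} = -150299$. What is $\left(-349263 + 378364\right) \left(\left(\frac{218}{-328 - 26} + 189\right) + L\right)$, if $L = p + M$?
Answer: $- \frac{47547203269785310}{177} \approx -2.6863 \cdot 10^{14}$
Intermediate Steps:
$p = -300598$ ($p = 2 \left(-150299\right) = -300598$)
$M = -9230594304$ ($M = - 50944 \frac{1}{\frac{1}{181191}} = \left(-50944\right) 181191 = -9230594304$)
$L = -9230894902$ ($L = -300598 - 9230594304 = -9230894902$)
$\left(-349263 + 378364\right) \left(\left(\frac{218}{-328 - 26} + 189\right) + L\right) = \left(-349263 + 378364\right) \left(\left(\frac{218}{-328 - 26} + 189\right) - 9230894902\right) = 29101 \left(\left(\frac{218}{-354} + 189\right) - 9230894902\right) = 29101 \left(\left(218 \left(- \frac{1}{354}\right) + 189\right) - 9230894902\right) = 29101 \left(\left(- \frac{109}{177} + 189\right) - 9230894902\right) = 29101 \left(\frac{33344}{177} - 9230894902\right) = 29101 \left(- \frac{1633868364310}{177}\right) = - \frac{47547203269785310}{177}$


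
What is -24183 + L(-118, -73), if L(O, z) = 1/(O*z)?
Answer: -208312361/8614 ≈ -24183.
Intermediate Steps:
L(O, z) = 1/(O*z)
-24183 + L(-118, -73) = -24183 + 1/(-118*(-73)) = -24183 - 1/118*(-1/73) = -24183 + 1/8614 = -208312361/8614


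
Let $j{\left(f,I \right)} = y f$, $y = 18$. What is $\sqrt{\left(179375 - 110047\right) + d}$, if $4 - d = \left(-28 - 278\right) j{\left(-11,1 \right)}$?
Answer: $2 \sqrt{2186} \approx 93.509$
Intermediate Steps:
$j{\left(f,I \right)} = 18 f$
$d = -60584$ ($d = 4 - \left(-28 - 278\right) 18 \left(-11\right) = 4 - \left(-306\right) \left(-198\right) = 4 - 60588 = -60584$)
$\sqrt{\left(179375 - 110047\right) + d} = \sqrt{\left(179375 - 110047\right) - 60584} = \sqrt{69328 - 60584} = \sqrt{8744} = 2 \sqrt{2186}$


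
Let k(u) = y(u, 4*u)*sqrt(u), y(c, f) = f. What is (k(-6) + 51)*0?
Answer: 0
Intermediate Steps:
k(u) = 4*u**(3/2) (k(u) = (4*u)*sqrt(u) = 4*u**(3/2))
(k(-6) + 51)*0 = (4*(-6)**(3/2) + 51)*0 = (4*(-6*I*sqrt(6)) + 51)*0 = (-24*I*sqrt(6) + 51)*0 = (51 - 24*I*sqrt(6))*0 = 0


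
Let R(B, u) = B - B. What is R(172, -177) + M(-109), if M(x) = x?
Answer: -109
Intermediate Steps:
R(B, u) = 0
R(172, -177) + M(-109) = 0 - 109 = -109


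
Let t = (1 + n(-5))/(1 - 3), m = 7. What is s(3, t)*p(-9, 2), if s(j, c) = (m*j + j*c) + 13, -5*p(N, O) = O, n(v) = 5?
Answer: -10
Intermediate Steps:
p(N, O) = -O/5
t = -3 (t = (1 + 5)/(1 - 3) = 6/(-2) = 6*(-½) = -3)
s(j, c) = 13 + 7*j + c*j (s(j, c) = (7*j + j*c) + 13 = (7*j + c*j) + 13 = 13 + 7*j + c*j)
s(3, t)*p(-9, 2) = (13 + 7*3 - 3*3)*(-⅕*2) = (13 + 21 - 9)*(-⅖) = 25*(-⅖) = -10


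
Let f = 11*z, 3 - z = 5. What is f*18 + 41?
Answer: -355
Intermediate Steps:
z = -2 (z = 3 - 1*5 = 3 - 5 = -2)
f = -22 (f = 11*(-2) = -22)
f*18 + 41 = -22*18 + 41 = -396 + 41 = -355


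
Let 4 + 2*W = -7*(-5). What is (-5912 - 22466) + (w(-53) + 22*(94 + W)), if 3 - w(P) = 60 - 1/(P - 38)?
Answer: -2368367/91 ≈ -26026.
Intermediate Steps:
w(P) = -57 + 1/(-38 + P) (w(P) = 3 - (60 - 1/(P - 38)) = 3 - (60 - 1/(-38 + P)) = 3 + (-60 + 1/(-38 + P)) = -57 + 1/(-38 + P))
W = 31/2 (W = -2 + (-7*(-5))/2 = -2 + (1/2)*35 = -2 + 35/2 = 31/2 ≈ 15.500)
(-5912 - 22466) + (w(-53) + 22*(94 + W)) = (-5912 - 22466) + ((2167 - 57*(-53))/(-38 - 53) + 22*(94 + 31/2)) = -28378 + ((2167 + 3021)/(-91) + 22*(219/2)) = -28378 + (-1/91*5188 + 2409) = -28378 + (-5188/91 + 2409) = -28378 + 214031/91 = -2368367/91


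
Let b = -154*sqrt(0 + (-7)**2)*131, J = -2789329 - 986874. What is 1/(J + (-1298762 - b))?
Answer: -1/4933747 ≈ -2.0269e-7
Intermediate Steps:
J = -3776203
b = -141218 (b = -154*sqrt(0 + 49)*131 = -154*sqrt(49)*131 = -154*7*131 = -1078*131 = -141218)
1/(J + (-1298762 - b)) = 1/(-3776203 + (-1298762 - 1*(-141218))) = 1/(-3776203 + (-1298762 + 141218)) = 1/(-3776203 - 1157544) = 1/(-4933747) = -1/4933747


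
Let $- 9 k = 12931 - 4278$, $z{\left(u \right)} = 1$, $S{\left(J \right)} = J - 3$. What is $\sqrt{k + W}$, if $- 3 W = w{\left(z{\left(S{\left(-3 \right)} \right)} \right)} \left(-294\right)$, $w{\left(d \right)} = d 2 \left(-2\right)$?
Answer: $\frac{i \sqrt{12181}}{3} \approx 36.789 i$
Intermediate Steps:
$S{\left(J \right)} = -3 + J$
$w{\left(d \right)} = - 4 d$ ($w{\left(d \right)} = 2 d \left(-2\right) = - 4 d$)
$W = -392$ ($W = - \frac{\left(-4\right) 1 \left(-294\right)}{3} = - \frac{\left(-4\right) \left(-294\right)}{3} = \left(- \frac{1}{3}\right) 1176 = -392$)
$k = - \frac{8653}{9}$ ($k = - \frac{12931 - 4278}{9} = \left(- \frac{1}{9}\right) 8653 = - \frac{8653}{9} \approx -961.44$)
$\sqrt{k + W} = \sqrt{- \frac{8653}{9} - 392} = \sqrt{- \frac{12181}{9}} = \frac{i \sqrt{12181}}{3}$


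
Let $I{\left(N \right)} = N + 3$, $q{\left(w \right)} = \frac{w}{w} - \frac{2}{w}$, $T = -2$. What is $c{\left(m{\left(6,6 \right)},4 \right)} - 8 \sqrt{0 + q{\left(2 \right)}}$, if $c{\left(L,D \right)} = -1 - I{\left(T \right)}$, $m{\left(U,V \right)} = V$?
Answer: $-2$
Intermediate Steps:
$q{\left(w \right)} = 1 - \frac{2}{w}$
$I{\left(N \right)} = 3 + N$
$c{\left(L,D \right)} = -2$ ($c{\left(L,D \right)} = -1 - \left(3 - 2\right) = -1 - 1 = -2$)
$c{\left(m{\left(6,6 \right)},4 \right)} - 8 \sqrt{0 + q{\left(2 \right)}} = -2 - 8 \sqrt{0 + \frac{-2 + 2}{2}} = -2 - 8 \sqrt{0 + \frac{1}{2} \cdot 0} = -2 - 8 \sqrt{0 + 0} = -2 - 8 \sqrt{0} = -2 - 0 = -2 + 0 = -2$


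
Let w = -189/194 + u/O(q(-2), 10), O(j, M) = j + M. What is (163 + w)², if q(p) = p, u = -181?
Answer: 11701830625/602176 ≈ 19433.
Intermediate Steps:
O(j, M) = M + j
w = -18313/776 (w = -189/194 - 181/(10 - 2) = -189*1/194 - 181/8 = -189/194 - 181*⅛ = -189/194 - 181/8 = -18313/776 ≈ -23.599)
(163 + w)² = (163 - 18313/776)² = (108175/776)² = 11701830625/602176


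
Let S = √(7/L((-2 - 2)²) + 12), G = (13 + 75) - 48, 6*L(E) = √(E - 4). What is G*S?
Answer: 40*√(12 + 7*√3) ≈ 196.47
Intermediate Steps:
L(E) = √(-4 + E)/6 (L(E) = √(E - 4)/6 = √(-4 + E)/6)
G = 40 (G = 88 - 48 = 40)
S = √(12 + 7*√3) (S = √(7/((√(-4 + (-2 - 2)²)/6)) + 12) = √(7/((√(-4 + (-4)²)/6)) + 12) = √(7/((√(-4 + 16)/6)) + 12) = √(7/((√12/6)) + 12) = √(7/(((2*√3)/6)) + 12) = √(7/((√3/3)) + 12) = √(7*√3 + 12) = √(12 + 7*√3) ≈ 4.9117)
G*S = 40*√(12 + 7*√3)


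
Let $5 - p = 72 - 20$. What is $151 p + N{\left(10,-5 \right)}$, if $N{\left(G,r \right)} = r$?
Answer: $-7102$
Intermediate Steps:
$p = -47$ ($p = 5 - \left(72 - 20\right) = 5 - 52 = -47$)
$151 p + N{\left(10,-5 \right)} = 151 \left(-47\right) - 5 = -7097 - 5 = -7102$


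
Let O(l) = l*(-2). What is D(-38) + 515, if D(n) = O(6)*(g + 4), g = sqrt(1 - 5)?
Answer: 467 - 24*I ≈ 467.0 - 24.0*I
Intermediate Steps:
g = 2*I (g = sqrt(-4) = 2*I ≈ 2.0*I)
O(l) = -2*l
D(n) = -48 - 24*I (D(n) = (-2*6)*(2*I + 4) = -12*(4 + 2*I) = -48 - 24*I)
D(-38) + 515 = (-48 - 24*I) + 515 = 467 - 24*I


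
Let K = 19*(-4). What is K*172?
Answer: -13072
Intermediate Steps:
K = -76
K*172 = -76*172 = -13072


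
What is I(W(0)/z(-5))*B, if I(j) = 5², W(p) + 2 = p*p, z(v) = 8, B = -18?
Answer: -450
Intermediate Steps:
W(p) = -2 + p² (W(p) = -2 + p*p = -2 + p²)
I(j) = 25
I(W(0)/z(-5))*B = 25*(-18) = -450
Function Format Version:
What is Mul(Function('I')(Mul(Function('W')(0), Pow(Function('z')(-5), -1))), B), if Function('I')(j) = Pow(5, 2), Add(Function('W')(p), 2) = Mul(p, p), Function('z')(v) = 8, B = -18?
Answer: -450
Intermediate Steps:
Function('W')(p) = Add(-2, Pow(p, 2)) (Function('W')(p) = Add(-2, Mul(p, p)) = Add(-2, Pow(p, 2)))
Function('I')(j) = 25
Mul(Function('I')(Mul(Function('W')(0), Pow(Function('z')(-5), -1))), B) = Mul(25, -18) = -450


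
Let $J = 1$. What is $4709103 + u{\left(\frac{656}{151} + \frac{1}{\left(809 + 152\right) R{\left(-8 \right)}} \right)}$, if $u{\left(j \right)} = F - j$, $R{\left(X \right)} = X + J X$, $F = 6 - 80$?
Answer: $\frac{10933300428999}{2321776} \approx 4.709 \cdot 10^{6}$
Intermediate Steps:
$F = -74$ ($F = 6 - 80 = -74$)
$R{\left(X \right)} = 2 X$ ($R{\left(X \right)} = X + 1 X = X + X = 2 X$)
$u{\left(j \right)} = -74 - j$
$4709103 + u{\left(\frac{656}{151} + \frac{1}{\left(809 + 152\right) R{\left(-8 \right)}} \right)} = 4709103 - \left(74 + \frac{656}{151} + \frac{1}{\left(809 + 152\right) 2 \left(-8\right)}\right) = 4709103 - \left(74 + \frac{656}{151} + \frac{1}{961 \left(-16\right)}\right) = 4709103 - \left(\frac{11830}{151} - \frac{1}{15376}\right) = 4709103 - \frac{181897929}{2321776} = \frac{10933300428999}{2321776}$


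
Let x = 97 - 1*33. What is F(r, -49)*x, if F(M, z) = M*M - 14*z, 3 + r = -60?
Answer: 297920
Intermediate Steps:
r = -63 (r = -3 - 60 = -63)
F(M, z) = M² - 14*z
x = 64 (x = 97 - 33 = 64)
F(r, -49)*x = ((-63)² - 14*(-49))*64 = (3969 + 686)*64 = 4655*64 = 297920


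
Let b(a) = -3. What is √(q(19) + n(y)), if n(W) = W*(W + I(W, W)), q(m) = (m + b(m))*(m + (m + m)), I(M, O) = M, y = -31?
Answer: √2834 ≈ 53.235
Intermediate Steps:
q(m) = 3*m*(-3 + m) (q(m) = (m - 3)*(m + (m + m)) = (-3 + m)*(m + 2*m) = (-3 + m)*(3*m) = 3*m*(-3 + m))
n(W) = 2*W² (n(W) = W*(W + W) = W*(2*W) = 2*W²)
√(q(19) + n(y)) = √(3*19*(-3 + 19) + 2*(-31)²) = √(3*19*16 + 2*961) = √(912 + 1922) = √2834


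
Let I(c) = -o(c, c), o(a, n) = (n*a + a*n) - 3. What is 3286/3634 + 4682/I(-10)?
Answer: -8183523/357949 ≈ -22.862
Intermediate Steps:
o(a, n) = -3 + 2*a*n (o(a, n) = (a*n + a*n) - 3 = 2*a*n - 3 = -3 + 2*a*n)
I(c) = 3 - 2*c² (I(c) = -(-3 + 2*c*c) = -(-3 + 2*c²) = 3 - 2*c²)
3286/3634 + 4682/I(-10) = 3286/3634 + 4682/(3 - 2*(-10)²) = 3286*(1/3634) + 4682/(3 - 2*100) = 1643/1817 + 4682/(3 - 200) = 1643/1817 + 4682/(-197) = 1643/1817 + 4682*(-1/197) = 1643/1817 - 4682/197 = -8183523/357949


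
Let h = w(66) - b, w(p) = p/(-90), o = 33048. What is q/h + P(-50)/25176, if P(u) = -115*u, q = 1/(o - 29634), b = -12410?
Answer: 304500168095/1333233989508 ≈ 0.22839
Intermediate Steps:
w(p) = -p/90 (w(p) = p*(-1/90) = -p/90)
q = 1/3414 (q = 1/(33048 - 29634) = 1/3414 ≈ 0.00029291)
h = 186139/15 (h = -1/90*66 - 1*(-12410) = -11/15 + 12410 = 186139/15 ≈ 12409.)
q/h + P(-50)/25176 = 1/(3414*(186139/15)) - 115*(-50)/25176 = (1/3414)*(15/186139) + 5750*(1/25176) = 5/211826182 + 2875/12588 = 304500168095/1333233989508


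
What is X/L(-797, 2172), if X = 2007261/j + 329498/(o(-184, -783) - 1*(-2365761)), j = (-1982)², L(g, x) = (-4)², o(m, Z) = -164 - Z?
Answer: 1511079296633/37183629388480 ≈ 0.040638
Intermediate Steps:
L(g, x) = 16
j = 3928324
X = 1511079296633/2323976836780 (X = 2007261/3928324 + 329498/((-164 - 1*(-783)) - 1*(-2365761)) = 2007261*(1/3928324) + 329498/((-164 + 783) + 2365761) = 2007261/3928324 + 329498/(619 + 2365761) = 2007261/3928324 + 329498/2366380 = 2007261/3928324 + 329498*(1/2366380) = 2007261/3928324 + 164749/1183190 = 1511079296633/2323976836780 ≈ 0.65021)
X/L(-797, 2172) = (1511079296633/2323976836780)/16 = (1511079296633/2323976836780)*(1/16) = 1511079296633/37183629388480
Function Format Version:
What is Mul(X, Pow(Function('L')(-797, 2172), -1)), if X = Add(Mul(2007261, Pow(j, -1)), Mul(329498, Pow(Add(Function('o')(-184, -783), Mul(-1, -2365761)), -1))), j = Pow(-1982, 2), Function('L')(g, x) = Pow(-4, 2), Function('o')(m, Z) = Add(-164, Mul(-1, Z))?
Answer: Rational(1511079296633, 37183629388480) ≈ 0.040638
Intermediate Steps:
Function('L')(g, x) = 16
j = 3928324
X = Rational(1511079296633, 2323976836780) (X = Add(Mul(2007261, Pow(3928324, -1)), Mul(329498, Pow(Add(Add(-164, Mul(-1, -783)), Mul(-1, -2365761)), -1))) = Add(Mul(2007261, Rational(1, 3928324)), Mul(329498, Pow(Add(Add(-164, 783), 2365761), -1))) = Add(Rational(2007261, 3928324), Mul(329498, Pow(Add(619, 2365761), -1))) = Add(Rational(2007261, 3928324), Mul(329498, Pow(2366380, -1))) = Add(Rational(2007261, 3928324), Mul(329498, Rational(1, 2366380))) = Add(Rational(2007261, 3928324), Rational(164749, 1183190)) = Rational(1511079296633, 2323976836780) ≈ 0.65021)
Mul(X, Pow(Function('L')(-797, 2172), -1)) = Mul(Rational(1511079296633, 2323976836780), Pow(16, -1)) = Mul(Rational(1511079296633, 2323976836780), Rational(1, 16)) = Rational(1511079296633, 37183629388480)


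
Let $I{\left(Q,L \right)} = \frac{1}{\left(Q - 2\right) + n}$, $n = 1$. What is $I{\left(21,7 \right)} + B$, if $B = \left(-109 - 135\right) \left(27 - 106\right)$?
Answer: $\frac{385521}{20} \approx 19276.0$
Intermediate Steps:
$I{\left(Q,L \right)} = \frac{1}{-1 + Q}$ ($I{\left(Q,L \right)} = \frac{1}{\left(Q - 2\right) + 1} = \frac{1}{\left(-2 + Q\right) + 1} = \frac{1}{-1 + Q}$)
$B = 19276$ ($B = \left(-244\right) \left(-79\right) = 19276$)
$I{\left(21,7 \right)} + B = \frac{1}{-1 + 21} + 19276 = \frac{1}{20} + 19276 = \frac{385521}{20}$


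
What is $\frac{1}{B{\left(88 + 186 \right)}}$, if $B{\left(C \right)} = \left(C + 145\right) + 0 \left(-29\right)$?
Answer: $\frac{1}{419} \approx 0.0023866$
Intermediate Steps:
$B{\left(C \right)} = 145 + C$ ($B{\left(C \right)} = \left(145 + C\right) + 0 = 145 + C$)
$\frac{1}{B{\left(88 + 186 \right)}} = \frac{1}{145 + \left(88 + 186\right)} = \frac{1}{145 + 274} = \frac{1}{419}$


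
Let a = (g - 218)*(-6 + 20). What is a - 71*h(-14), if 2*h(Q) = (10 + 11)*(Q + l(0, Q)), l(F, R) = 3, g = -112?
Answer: 7161/2 ≈ 3580.5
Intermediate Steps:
a = -4620 (a = (-112 - 218)*(-6 + 20) = -330*14 = -4620)
h(Q) = 63/2 + 21*Q/2 (h(Q) = ((10 + 11)*(Q + 3))/2 = (21*(3 + Q))/2 = (63 + 21*Q)/2 = 63/2 + 21*Q/2)
a - 71*h(-14) = -4620 - 71*(63/2 + (21/2)*(-14)) = -4620 - 71*(63/2 - 147) = -4620 - 71*(-231/2) = -4620 + 16401/2 = 7161/2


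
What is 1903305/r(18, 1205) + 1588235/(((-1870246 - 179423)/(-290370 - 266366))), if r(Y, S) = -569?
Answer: 877371458155/2049669 ≈ 4.2806e+5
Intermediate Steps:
1903305/r(18, 1205) + 1588235/(((-1870246 - 179423)/(-290370 - 266366))) = 1903305/(-569) + 1588235/(((-1870246 - 179423)/(-290370 - 266366))) = 1903305*(-1/569) + 1588235/((-2049669/(-556736))) = -3345 + 1588235/((-2049669*(-1/556736))) = -3345 + 1588235/(2049669/556736) = -3345 + 1588235*(556736/2049669) = -3345 + 884227600960/2049669 = 877371458155/2049669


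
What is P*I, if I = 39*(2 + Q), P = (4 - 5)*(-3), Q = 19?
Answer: 2457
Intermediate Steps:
P = 3 (P = -1*(-3) = 3)
I = 819 (I = 39*(2 + 19) = 39*21 = 819)
P*I = 3*819 = 2457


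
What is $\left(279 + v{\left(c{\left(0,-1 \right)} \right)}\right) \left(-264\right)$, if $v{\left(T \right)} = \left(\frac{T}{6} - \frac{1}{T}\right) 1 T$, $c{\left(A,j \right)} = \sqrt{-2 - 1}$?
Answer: $-73260$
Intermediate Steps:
$c{\left(A,j \right)} = i \sqrt{3}$ ($c{\left(A,j \right)} = \sqrt{-3} = i \sqrt{3}$)
$v{\left(T \right)} = T \left(- \frac{1}{T} + \frac{T}{6}\right)$ ($v{\left(T \right)} = \left(T \frac{1}{6} - \frac{1}{T}\right) 1 T = \left(\frac{T}{6} - \frac{1}{T}\right) 1 T = \left(- \frac{1}{T} + \frac{T}{6}\right) 1 T = \left(- \frac{1}{T} + \frac{T}{6}\right) T = T \left(- \frac{1}{T} + \frac{T}{6}\right)$)
$\left(279 + v{\left(c{\left(0,-1 \right)} \right)}\right) \left(-264\right) = \left(279 - \left(1 - \frac{\left(i \sqrt{3}\right)^{2}}{6}\right)\right) \left(-264\right) = \left(279 + \left(-1 + \frac{1}{6} \left(-3\right)\right)\right) \left(-264\right) = \left(279 - \frac{3}{2}\right) \left(-264\right) = \frac{555}{2} \left(-264\right) = -73260$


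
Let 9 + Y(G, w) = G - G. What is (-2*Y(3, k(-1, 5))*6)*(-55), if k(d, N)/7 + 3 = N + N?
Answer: -5940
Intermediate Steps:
k(d, N) = -21 + 14*N (k(d, N) = -21 + 7*(N + N) = -21 + 7*(2*N) = -21 + 14*N)
Y(G, w) = -9 (Y(G, w) = -9 + (G - G) = -9 + 0 = -9)
(-2*Y(3, k(-1, 5))*6)*(-55) = (-2*(-9)*6)*(-55) = (18*6)*(-55) = 108*(-55) = -5940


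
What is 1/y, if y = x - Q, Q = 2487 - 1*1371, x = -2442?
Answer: -1/3558 ≈ -0.00028106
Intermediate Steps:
Q = 1116 (Q = 2487 - 1371 = 1116)
y = -3558 (y = -2442 - 1*1116 = -2442 - 1116 = -3558)
1/y = 1/(-3558) = -1/3558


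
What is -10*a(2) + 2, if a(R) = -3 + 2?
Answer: 12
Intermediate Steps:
a(R) = -1
-10*a(2) + 2 = -10*(-1) + 2 = 10 + 2 = 12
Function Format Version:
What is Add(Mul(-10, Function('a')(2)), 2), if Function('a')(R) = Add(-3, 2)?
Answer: 12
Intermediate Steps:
Function('a')(R) = -1
Add(Mul(-10, Function('a')(2)), 2) = Add(Mul(-10, -1), 2) = Add(10, 2) = 12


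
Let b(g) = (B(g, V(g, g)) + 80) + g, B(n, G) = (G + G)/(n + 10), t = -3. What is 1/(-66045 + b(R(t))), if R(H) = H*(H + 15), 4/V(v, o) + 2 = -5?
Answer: -91/6006087 ≈ -1.5151e-5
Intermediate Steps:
V(v, o) = -4/7 (V(v, o) = 4/(-2 - 5) = 4/(-7) = 4*(-⅐) = -4/7)
R(H) = H*(15 + H)
B(n, G) = 2*G/(10 + n) (B(n, G) = (2*G)/(10 + n) = 2*G/(10 + n))
b(g) = 80 + g - 8/(7*(10 + g)) (b(g) = (2*(-4/7)/(10 + g) + 80) + g = (-8/(7*(10 + g)) + 80) + g = (80 - 8/(7*(10 + g))) + g = 80 + g - 8/(7*(10 + g)))
1/(-66045 + b(R(t))) = 1/(-66045 + (-8/7 + (10 - 3*(15 - 3))*(80 - 3*(15 - 3)))/(10 - 3*(15 - 3))) = 1/(-66045 + (-8/7 + (10 - 3*12)*(80 - 3*12))/(10 - 3*12)) = 1/(-66045 + (-8/7 + (10 - 36)*(80 - 36))/(10 - 36)) = 1/(-66045 + (-8/7 - 26*44)/(-26)) = 1/(-66045 - (-8/7 - 1144)/26) = 1/(-66045 - 1/26*(-8016/7)) = 1/(-66045 + 4008/91) = 1/(-6006087/91) = -91/6006087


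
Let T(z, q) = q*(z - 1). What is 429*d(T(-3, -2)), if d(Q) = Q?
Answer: 3432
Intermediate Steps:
T(z, q) = q*(-1 + z)
429*d(T(-3, -2)) = 429*(-2*(-1 - 3)) = 429*(-2*(-4)) = 429*8 = 3432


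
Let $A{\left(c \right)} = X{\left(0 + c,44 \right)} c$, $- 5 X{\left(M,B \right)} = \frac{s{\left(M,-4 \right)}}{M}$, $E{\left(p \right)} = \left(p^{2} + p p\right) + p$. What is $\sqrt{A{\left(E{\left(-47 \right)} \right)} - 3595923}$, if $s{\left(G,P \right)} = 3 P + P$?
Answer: $\frac{i \sqrt{89897995}}{5} \approx 1896.3 i$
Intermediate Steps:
$s{\left(G,P \right)} = 4 P$
$E{\left(p \right)} = p + 2 p^{2}$ ($E{\left(p \right)} = \left(p^{2} + p^{2}\right) + p = 2 p^{2} + p = p + 2 p^{2}$)
$X{\left(M,B \right)} = \frac{16}{5 M}$ ($X{\left(M,B \right)} = - \frac{4 \left(-4\right) \frac{1}{M}}{5} = - \frac{\left(-16\right) \frac{1}{M}}{5} = \frac{16}{5 M}$)
$A{\left(c \right)} = \frac{16}{5}$ ($A{\left(c \right)} = \frac{16}{5 \left(0 + c\right)} c = \frac{16}{5 c} c = \frac{16}{5}$)
$\sqrt{A{\left(E{\left(-47 \right)} \right)} - 3595923} = \sqrt{\frac{16}{5} - 3595923} = \sqrt{- \frac{17979599}{5}} = \frac{i \sqrt{89897995}}{5}$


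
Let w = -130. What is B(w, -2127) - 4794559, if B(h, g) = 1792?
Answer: -4792767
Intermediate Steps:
B(w, -2127) - 4794559 = 1792 - 4794559 = -4792767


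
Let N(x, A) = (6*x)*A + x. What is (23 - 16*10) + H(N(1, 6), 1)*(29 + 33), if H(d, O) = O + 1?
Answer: -13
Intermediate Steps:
N(x, A) = x + 6*A*x (N(x, A) = 6*A*x + x = x + 6*A*x)
H(d, O) = 1 + O
(23 - 16*10) + H(N(1, 6), 1)*(29 + 33) = (23 - 16*10) + (1 + 1)*(29 + 33) = (23 - 160) + 2*62 = -137 + 124 = -13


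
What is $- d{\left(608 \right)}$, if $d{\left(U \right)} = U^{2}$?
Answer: $-369664$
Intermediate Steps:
$- d{\left(608 \right)} = - 608^{2} = \left(-1\right) 369664 = -369664$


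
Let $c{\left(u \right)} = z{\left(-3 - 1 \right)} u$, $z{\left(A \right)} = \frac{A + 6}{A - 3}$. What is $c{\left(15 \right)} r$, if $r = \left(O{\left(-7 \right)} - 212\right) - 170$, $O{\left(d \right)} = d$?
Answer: $\frac{11670}{7} \approx 1667.1$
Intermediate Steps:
$z{\left(A \right)} = \frac{6 + A}{-3 + A}$
$c{\left(u \right)} = - \frac{2 u}{7}$ ($c{\left(u \right)} = \frac{6 - 4}{-3 - 4} u = \frac{1}{-7} \cdot 2 u = \left(- \frac{1}{7}\right) 2 u = - \frac{2 u}{7}$)
$r = -389$ ($r = \left(-7 - 212\right) - 170 = -219 - 170 = -389$)
$c{\left(15 \right)} r = \left(- \frac{2}{7}\right) 15 \left(-389\right) = \left(- \frac{30}{7}\right) \left(-389\right) = \frac{11670}{7}$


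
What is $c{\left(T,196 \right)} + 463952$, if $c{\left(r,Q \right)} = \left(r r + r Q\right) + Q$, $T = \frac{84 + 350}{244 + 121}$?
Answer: $\frac{61867354016}{133225} \approx 4.6438 \cdot 10^{5}$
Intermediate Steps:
$T = \frac{434}{365} \approx 1.189$
$c{\left(r,Q \right)} = Q + r^{2} + Q r$ ($c{\left(r,Q \right)} = \left(r^{2} + Q r\right) + Q = Q + r^{2} + Q r$)
$c{\left(T,196 \right)} + 463952 = \left(196 + \left(\frac{434}{365}\right)^{2} + 196 \cdot \frac{434}{365}\right) + 463952 = \left(196 + \frac{188356}{133225} + \frac{85064}{365}\right) + 463952 = \frac{57348816}{133225} + 463952 = \frac{61867354016}{133225}$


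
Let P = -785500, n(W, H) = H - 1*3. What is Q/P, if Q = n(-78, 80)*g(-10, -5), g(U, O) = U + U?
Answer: 77/39275 ≈ 0.0019605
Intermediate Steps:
n(W, H) = -3 + H (n(W, H) = H - 3 = -3 + H)
g(U, O) = 2*U
Q = -1540 (Q = (-3 + 80)*(2*(-10)) = 77*(-20) = -1540)
Q/P = -1540/(-785500) = -1540*(-1/785500) = 77/39275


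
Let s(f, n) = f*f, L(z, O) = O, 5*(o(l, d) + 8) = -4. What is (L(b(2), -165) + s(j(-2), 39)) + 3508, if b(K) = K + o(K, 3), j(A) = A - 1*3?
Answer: 3368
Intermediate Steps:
o(l, d) = -44/5 (o(l, d) = -8 + (⅕)*(-4) = -8 - ⅘ = -44/5)
j(A) = -3 + A (j(A) = A - 3 = -3 + A)
b(K) = -44/5 + K (b(K) = K - 44/5 = -44/5 + K)
s(f, n) = f²
(L(b(2), -165) + s(j(-2), 39)) + 3508 = (-165 + (-3 - 2)²) + 3508 = (-165 + (-5)²) + 3508 = (-165 + 25) + 3508 = -140 + 3508 = 3368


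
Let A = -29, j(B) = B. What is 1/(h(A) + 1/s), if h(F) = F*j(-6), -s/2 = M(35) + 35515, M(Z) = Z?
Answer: 71100/12371399 ≈ 0.0057471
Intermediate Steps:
s = -71100 (s = -2*(35 + 35515) = -2*35550 = -71100)
h(F) = -6*F (h(F) = F*(-6) = -6*F)
1/(h(A) + 1/s) = 1/(-6*(-29) + 1/(-71100)) = 1/(174 - 1/71100) = 1/(12371399/71100) = 71100/12371399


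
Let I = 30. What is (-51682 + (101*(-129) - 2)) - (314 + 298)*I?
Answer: -83073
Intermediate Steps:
(-51682 + (101*(-129) - 2)) - (314 + 298)*I = (-51682 + (101*(-129) - 2)) - (314 + 298)*30 = (-51682 + (-13029 - 2)) - 612*30 = (-51682 - 13031) - 1*18360 = -64713 - 18360 = -83073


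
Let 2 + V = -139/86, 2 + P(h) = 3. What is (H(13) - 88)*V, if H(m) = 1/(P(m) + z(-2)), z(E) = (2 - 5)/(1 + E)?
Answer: 109161/344 ≈ 317.33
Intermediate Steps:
z(E) = -3/(1 + E)
P(h) = 1 (P(h) = -2 + 3 = 1)
V = -311/86 (V = -2 - 139/86 = -311/86 ≈ -3.6163)
H(m) = 1/4 (H(m) = 1/(1 - 3/(1 - 2)) = 1/(1 - 3/(-1)) = 1/(1 - 3*(-1)) = 1/(1 + 3) = 1/4)
(H(13) - 88)*V = (1/4 - 88)*(-311/86) = -351/4*(-311/86) = 109161/344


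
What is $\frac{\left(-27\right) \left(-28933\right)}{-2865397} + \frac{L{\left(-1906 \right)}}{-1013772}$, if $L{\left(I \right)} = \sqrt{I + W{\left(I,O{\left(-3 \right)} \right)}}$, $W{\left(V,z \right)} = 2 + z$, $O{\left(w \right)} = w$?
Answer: $- \frac{781191}{2865397} - \frac{i \sqrt{1907}}{1013772} \approx -0.27263 - 4.3076 \cdot 10^{-5} i$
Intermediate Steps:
$L{\left(I \right)} = \sqrt{-1 + I}$ ($L{\left(I \right)} = \sqrt{I + \left(2 - 3\right)} = \sqrt{I - 1} = \sqrt{-1 + I}$)
$\frac{\left(-27\right) \left(-28933\right)}{-2865397} + \frac{L{\left(-1906 \right)}}{-1013772} = \frac{\left(-27\right) \left(-28933\right)}{-2865397} + \frac{\sqrt{-1 - 1906}}{-1013772} = 781191 \left(- \frac{1}{2865397}\right) + \sqrt{-1907} \left(- \frac{1}{1013772}\right) = - \frac{781191}{2865397} + i \sqrt{1907} \left(- \frac{1}{1013772}\right) = - \frac{781191}{2865397} - \frac{i \sqrt{1907}}{1013772}$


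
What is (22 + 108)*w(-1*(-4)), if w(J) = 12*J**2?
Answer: 24960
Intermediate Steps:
(22 + 108)*w(-1*(-4)) = (22 + 108)*(12*(-1*(-4))**2) = 130*(12*4**2) = 130*(12*16) = 130*192 = 24960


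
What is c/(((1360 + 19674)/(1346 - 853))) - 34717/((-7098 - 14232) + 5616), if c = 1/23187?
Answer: 1411001819224/638663261301 ≈ 2.2093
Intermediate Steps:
c = 1/23187 ≈ 4.3128e-5
c/(((1360 + 19674)/(1346 - 853))) - 34717/((-7098 - 14232) + 5616) = 1/(23187*(((1360 + 19674)/(1346 - 853)))) - 34717/((-7098 - 14232) + 5616) = 1/(23187*((21034/493))) - 34717/(-21330 + 5616) = 1/(23187*((21034*(1/493)))) - 34717/(-15714) = 1/(23187*(21034/493)) - 34717*(-1/15714) = (1/23187)*(493/21034) + 34717/15714 = 493/487715358 + 34717/15714 = 1411001819224/638663261301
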